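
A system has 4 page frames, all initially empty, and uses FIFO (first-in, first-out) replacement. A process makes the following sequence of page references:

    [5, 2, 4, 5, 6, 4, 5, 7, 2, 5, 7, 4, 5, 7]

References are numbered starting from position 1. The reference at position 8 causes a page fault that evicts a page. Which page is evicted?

pos 1: 5 → fault, frames {5}
pos 2: 2 → fault, frames {5,2}
pos 3: 4 → fault, frames {5,2,4}
pos 4: 5 → hit
pos 5: 6 → fault, frames {5,2,4,6}
pos 6: 4 → hit
pos 7: 5 → hit
pos 8: 7 → fault, evict 5, frames {2,4,6,7}
At position 8, page 5 is evicted.

5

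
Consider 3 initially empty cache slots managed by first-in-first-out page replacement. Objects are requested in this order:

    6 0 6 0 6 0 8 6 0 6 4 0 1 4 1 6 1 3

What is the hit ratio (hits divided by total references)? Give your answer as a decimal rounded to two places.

0.61

6 → miss, frames (6)
0 → miss, frames (6 0)
6 → hit
0 → hit
6 → hit
0 → hit
8 → miss, frames (6 0 8)
6 → hit
0 → hit
6 → hit
4 → miss, evict 6, frames (0 8 4)
0 → hit
1 → miss, evict 0, frames (8 4 1)
4 → hit
1 → hit
6 → miss, evict 8, frames (4 1 6)
1 → hit
3 → miss, evict 4, frames (1 6 3)
Hits: 11 of 18 references → 11/18 = 0.6111.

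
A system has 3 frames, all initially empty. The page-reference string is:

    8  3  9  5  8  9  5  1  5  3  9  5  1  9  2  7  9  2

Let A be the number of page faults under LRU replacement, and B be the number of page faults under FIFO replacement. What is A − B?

-2

Under LRU: F F F F F . . F . F F . F . F F . . → 11 faults.
Under FIFO: F F F F F . . F . F F F F . F F F . → 13 faults.
A − B = 11 − 13 = -2.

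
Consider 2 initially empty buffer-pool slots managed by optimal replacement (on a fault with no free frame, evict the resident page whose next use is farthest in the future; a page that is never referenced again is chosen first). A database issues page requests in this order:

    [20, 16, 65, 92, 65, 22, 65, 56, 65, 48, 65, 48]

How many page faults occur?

7

20 -> miss, frames {20}
16 -> miss, frames {20,16}
65 -> miss, evict 16, frames {20,65}
92 -> miss, evict 20, frames {65,92}
65 -> hit
22 -> miss, evict 92, frames {65,22}
65 -> hit
56 -> miss, evict 22, frames {65,56}
65 -> hit
48 -> miss, evict 56, frames {65,48}
65 -> hit
48 -> hit
Page faults: 7.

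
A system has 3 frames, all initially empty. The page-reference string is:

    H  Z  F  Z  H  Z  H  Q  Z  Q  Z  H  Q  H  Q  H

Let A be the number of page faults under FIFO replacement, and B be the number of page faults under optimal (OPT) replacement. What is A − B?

Under FIFO: F F F . . . . F . . . F . . . . → 5 faults.
Under OPT: F F F . . . . F . . . . . . . . → 4 faults.
A − B = 5 − 4 = 1.

1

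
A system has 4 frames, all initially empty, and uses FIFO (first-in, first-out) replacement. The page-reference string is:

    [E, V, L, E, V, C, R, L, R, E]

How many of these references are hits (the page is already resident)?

4

E -> fault, frames (E)
V -> fault, frames (E V)
L -> fault, frames (E V L)
E -> hit
V -> hit
C -> fault, frames (E V L C)
R -> fault, evict E, frames (V L C R)
L -> hit
R -> hit
E -> fault, evict V, frames (L C R E)
Hits: 4.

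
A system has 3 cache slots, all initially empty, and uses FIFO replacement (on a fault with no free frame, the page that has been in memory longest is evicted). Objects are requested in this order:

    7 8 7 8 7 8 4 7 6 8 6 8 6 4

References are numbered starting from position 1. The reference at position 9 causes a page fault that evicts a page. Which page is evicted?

pos 1: 7 -> fault, frames (7)
pos 2: 8 -> fault, frames (7 8)
pos 3: 7 -> hit
pos 4: 8 -> hit
pos 5: 7 -> hit
pos 6: 8 -> hit
pos 7: 4 -> fault, frames (7 8 4)
pos 8: 7 -> hit
pos 9: 6 -> fault, evict 7, frames (8 4 6)
At position 9, page 7 is evicted.

7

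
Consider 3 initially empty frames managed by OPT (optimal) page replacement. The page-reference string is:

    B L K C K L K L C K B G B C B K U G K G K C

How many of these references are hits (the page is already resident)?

13

B → miss, frames [B]
L → miss, frames [B, L]
K → miss, frames [B, L, K]
C → miss, evict B, frames [L, K, C]
K → hit
L → hit
K → hit
L → hit
C → hit
K → hit
B → miss, evict L, frames [K, C, B]
G → miss, evict K, frames [C, B, G]
B → hit
C → hit
B → hit
K → miss, evict B, frames [C, G, K]
U → miss, evict C, frames [G, K, U]
G → hit
K → hit
G → hit
K → hit
C → miss, evict U, frames [G, K, C]
Hits: 13.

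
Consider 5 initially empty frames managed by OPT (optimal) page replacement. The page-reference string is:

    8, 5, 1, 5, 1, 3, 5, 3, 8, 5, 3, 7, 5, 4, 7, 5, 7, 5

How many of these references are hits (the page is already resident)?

8 -> fault, frames (8)
5 -> fault, frames (8 5)
1 -> fault, frames (8 5 1)
5 -> hit
1 -> hit
3 -> fault, frames (8 5 1 3)
5 -> hit
3 -> hit
8 -> hit
5 -> hit
3 -> hit
7 -> fault, frames (8 5 1 3 7)
5 -> hit
4 -> fault, evict 3, frames (8 5 1 7 4)
7 -> hit
5 -> hit
7 -> hit
5 -> hit
Hits: 12.

12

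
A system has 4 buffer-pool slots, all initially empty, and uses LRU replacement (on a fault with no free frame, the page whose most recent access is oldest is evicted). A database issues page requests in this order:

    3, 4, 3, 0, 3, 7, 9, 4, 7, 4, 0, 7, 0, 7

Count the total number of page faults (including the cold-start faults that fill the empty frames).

3: fault, frames [3]
4: fault, frames [3, 4]
3: hit
0: fault, frames [4, 3, 0]
3: hit
7: fault, frames [4, 0, 3, 7]
9: fault, evict 4, frames [0, 3, 7, 9]
4: fault, evict 0, frames [3, 7, 9, 4]
7: hit
4: hit
0: fault, evict 3, frames [9, 7, 4, 0]
7: hit
0: hit
7: hit
Page faults: 7.

7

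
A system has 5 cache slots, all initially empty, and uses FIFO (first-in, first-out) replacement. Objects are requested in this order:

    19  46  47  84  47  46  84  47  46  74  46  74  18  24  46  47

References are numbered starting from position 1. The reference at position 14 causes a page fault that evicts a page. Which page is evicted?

46

pos 1: 19 → fault, frames {19}
pos 2: 46 → fault, frames {19,46}
pos 3: 47 → fault, frames {19,46,47}
pos 4: 84 → fault, frames {19,46,47,84}
pos 5: 47 → hit
pos 6: 46 → hit
pos 7: 84 → hit
pos 8: 47 → hit
pos 9: 46 → hit
pos 10: 74 → fault, frames {19,46,47,84,74}
pos 11: 46 → hit
pos 12: 74 → hit
pos 13: 18 → fault, evict 19, frames {46,47,84,74,18}
pos 14: 24 → fault, evict 46, frames {47,84,74,18,24}
At position 14, page 46 is evicted.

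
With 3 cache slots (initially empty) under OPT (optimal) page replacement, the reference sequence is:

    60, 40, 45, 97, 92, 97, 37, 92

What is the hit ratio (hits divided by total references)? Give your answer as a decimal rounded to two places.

0.25

60: fault, frames [60]
40: fault, frames [60, 40]
45: fault, frames [60, 40, 45]
97: fault, evict 45, frames [60, 40, 97]
92: fault, evict 40, frames [60, 97, 92]
97: hit
37: fault, evict 97, frames [60, 92, 37]
92: hit
Hits: 2 of 8 references → 2/8 = 0.2500.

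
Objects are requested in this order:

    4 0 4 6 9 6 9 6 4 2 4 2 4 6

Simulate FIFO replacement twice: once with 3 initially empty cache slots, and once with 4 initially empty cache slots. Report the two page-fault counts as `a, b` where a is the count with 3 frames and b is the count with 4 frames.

3 frames: F F . F F . . . F F . . . F → 7 faults.
4 frames: F F . F F . . . . F F . . . → 6 faults.
6 < 7: adding a frame reduced faults, as is typical.

7, 6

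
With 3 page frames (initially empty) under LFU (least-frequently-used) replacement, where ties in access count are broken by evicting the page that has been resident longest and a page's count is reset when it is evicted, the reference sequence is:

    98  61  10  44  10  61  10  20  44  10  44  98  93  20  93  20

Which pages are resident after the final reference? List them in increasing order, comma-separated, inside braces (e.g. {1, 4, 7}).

98 → miss, frames [98]
61 → miss, frames [98, 61]
10 → miss, frames [98, 61, 10]
44 → miss, evict 98, frames [61, 10, 44]
10 → hit
61 → hit
10 → hit
20 → miss, evict 44, frames [61, 10, 20]
44 → miss, evict 20, frames [61, 10, 44]
10 → hit
44 → hit
98 → miss, evict 61, frames [10, 44, 98]
93 → miss, evict 98, frames [10, 44, 93]
20 → miss, evict 93, frames [10, 44, 20]
93 → miss, evict 20, frames [10, 44, 93]
20 → miss, evict 93, frames [10, 44, 20]

{10, 20, 44}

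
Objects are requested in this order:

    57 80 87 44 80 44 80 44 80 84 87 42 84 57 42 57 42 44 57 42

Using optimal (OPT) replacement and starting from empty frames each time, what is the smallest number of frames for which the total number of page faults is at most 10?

f=1: 20 faults
f=2: 10 faults
f=3: 7 faults
f=4: 6 faults
f=5: 6 faults
f=6: 6 faults
Smallest f with faults ≤ 10 is 2.

2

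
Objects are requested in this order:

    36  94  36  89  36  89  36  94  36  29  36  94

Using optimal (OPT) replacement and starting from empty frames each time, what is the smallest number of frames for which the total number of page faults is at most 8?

2

f=1: 12 faults
f=2: 6 faults
f=3: 4 faults
f=4: 4 faults
Smallest f with faults ≤ 8 is 2.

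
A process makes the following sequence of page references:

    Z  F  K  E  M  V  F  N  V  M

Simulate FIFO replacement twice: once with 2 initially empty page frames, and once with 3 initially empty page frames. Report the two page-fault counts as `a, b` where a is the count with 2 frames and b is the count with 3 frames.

2 frames: F F F F F F F F F F → 10 faults.
3 frames: F F F F F F F F . F → 9 faults.
9 < 10: adding a frame reduced faults, as is typical.

10, 9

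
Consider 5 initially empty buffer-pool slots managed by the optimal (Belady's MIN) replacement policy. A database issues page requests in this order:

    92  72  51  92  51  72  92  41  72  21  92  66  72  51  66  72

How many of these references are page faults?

6

92: fault, frames (92)
72: fault, frames (92 72)
51: fault, frames (92 72 51)
92: hit
51: hit
72: hit
92: hit
41: fault, frames (92 72 51 41)
72: hit
21: fault, frames (92 72 51 41 21)
92: hit
66: fault, evict 21, frames (92 72 51 41 66)
72: hit
51: hit
66: hit
72: hit
Page faults: 6.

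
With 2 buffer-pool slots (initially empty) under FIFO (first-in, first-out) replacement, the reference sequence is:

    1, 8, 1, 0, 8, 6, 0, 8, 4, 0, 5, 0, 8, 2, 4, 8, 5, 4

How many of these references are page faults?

1 -> fault, frames [1]
8 -> fault, frames [1, 8]
1 -> hit
0 -> fault, evict 1, frames [8, 0]
8 -> hit
6 -> fault, evict 8, frames [0, 6]
0 -> hit
8 -> fault, evict 0, frames [6, 8]
4 -> fault, evict 6, frames [8, 4]
0 -> fault, evict 8, frames [4, 0]
5 -> fault, evict 4, frames [0, 5]
0 -> hit
8 -> fault, evict 0, frames [5, 8]
2 -> fault, evict 5, frames [8, 2]
4 -> fault, evict 8, frames [2, 4]
8 -> fault, evict 2, frames [4, 8]
5 -> fault, evict 4, frames [8, 5]
4 -> fault, evict 8, frames [5, 4]
Page faults: 14.

14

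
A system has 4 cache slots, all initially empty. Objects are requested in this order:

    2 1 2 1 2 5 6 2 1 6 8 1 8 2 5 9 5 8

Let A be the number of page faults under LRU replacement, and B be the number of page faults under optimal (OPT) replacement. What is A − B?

Under LRU: F F . . . F F . . . F . . . F F . . → 7 faults.
Under OPT: F F . . . F F . . . F . . . . F . . → 6 faults.
A − B = 7 − 6 = 1.

1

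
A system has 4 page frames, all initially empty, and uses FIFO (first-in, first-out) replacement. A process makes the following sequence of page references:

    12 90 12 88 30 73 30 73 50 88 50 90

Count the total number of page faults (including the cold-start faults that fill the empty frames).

7

12 → fault, frames {12}
90 → fault, frames {12,90}
12 → hit
88 → fault, frames {12,90,88}
30 → fault, frames {12,90,88,30}
73 → fault, evict 12, frames {90,88,30,73}
30 → hit
73 → hit
50 → fault, evict 90, frames {88,30,73,50}
88 → hit
50 → hit
90 → fault, evict 88, frames {30,73,50,90}
Page faults: 7.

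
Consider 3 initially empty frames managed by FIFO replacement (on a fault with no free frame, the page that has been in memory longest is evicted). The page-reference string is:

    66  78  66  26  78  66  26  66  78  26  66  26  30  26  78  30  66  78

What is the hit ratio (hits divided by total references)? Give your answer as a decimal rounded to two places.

0.67

66: miss, frames (66)
78: miss, frames (66 78)
66: hit
26: miss, frames (66 78 26)
78: hit
66: hit
26: hit
66: hit
78: hit
26: hit
66: hit
26: hit
30: miss, evict 66, frames (78 26 30)
26: hit
78: hit
30: hit
66: miss, evict 78, frames (26 30 66)
78: miss, evict 26, frames (30 66 78)
Hits: 12 of 18 references → 12/18 = 0.6667.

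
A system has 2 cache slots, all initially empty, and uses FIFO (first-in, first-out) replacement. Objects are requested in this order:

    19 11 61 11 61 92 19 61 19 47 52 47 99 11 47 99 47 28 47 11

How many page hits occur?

5

19 -> fault, frames (19)
11 -> fault, frames (19 11)
61 -> fault, evict 19, frames (11 61)
11 -> hit
61 -> hit
92 -> fault, evict 11, frames (61 92)
19 -> fault, evict 61, frames (92 19)
61 -> fault, evict 92, frames (19 61)
19 -> hit
47 -> fault, evict 19, frames (61 47)
52 -> fault, evict 61, frames (47 52)
47 -> hit
99 -> fault, evict 47, frames (52 99)
11 -> fault, evict 52, frames (99 11)
47 -> fault, evict 99, frames (11 47)
99 -> fault, evict 11, frames (47 99)
47 -> hit
28 -> fault, evict 47, frames (99 28)
47 -> fault, evict 99, frames (28 47)
11 -> fault, evict 28, frames (47 11)
Hits: 5.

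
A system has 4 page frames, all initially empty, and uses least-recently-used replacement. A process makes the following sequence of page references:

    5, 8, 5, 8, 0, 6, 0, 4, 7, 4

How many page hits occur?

5: miss, frames {5}
8: miss, frames {5,8}
5: hit
8: hit
0: miss, frames {5,8,0}
6: miss, frames {5,8,0,6}
0: hit
4: miss, evict 5, frames {8,6,0,4}
7: miss, evict 8, frames {6,0,4,7}
4: hit
Hits: 4.

4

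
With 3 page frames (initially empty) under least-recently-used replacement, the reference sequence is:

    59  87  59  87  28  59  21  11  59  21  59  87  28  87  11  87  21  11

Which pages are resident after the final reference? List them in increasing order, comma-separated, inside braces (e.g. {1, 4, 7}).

{11, 21, 87}

59 → fault, frames {59}
87 → fault, frames {59,87}
59 → hit
87 → hit
28 → fault, frames {59,87,28}
59 → hit
21 → fault, evict 87, frames {28,59,21}
11 → fault, evict 28, frames {59,21,11}
59 → hit
21 → hit
59 → hit
87 → fault, evict 11, frames {21,59,87}
28 → fault, evict 21, frames {59,87,28}
87 → hit
11 → fault, evict 59, frames {28,87,11}
87 → hit
21 → fault, evict 28, frames {11,87,21}
11 → hit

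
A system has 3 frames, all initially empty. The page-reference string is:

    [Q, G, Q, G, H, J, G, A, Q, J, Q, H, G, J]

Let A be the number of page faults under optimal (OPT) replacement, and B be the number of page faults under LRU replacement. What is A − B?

-3

Under OPT: F F . . F F . F . . . F F . → 7 faults.
Under LRU: F F . . F F . F F F . F F F → 10 faults.
A − B = 7 − 10 = -3.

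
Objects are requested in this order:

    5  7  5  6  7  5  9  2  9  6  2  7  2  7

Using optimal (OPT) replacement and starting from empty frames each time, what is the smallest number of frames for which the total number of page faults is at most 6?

3

f=1: 14 faults
f=2: 8 faults
f=3: 6 faults
f=4: 5 faults
f=5: 5 faults
Smallest f with faults ≤ 6 is 3.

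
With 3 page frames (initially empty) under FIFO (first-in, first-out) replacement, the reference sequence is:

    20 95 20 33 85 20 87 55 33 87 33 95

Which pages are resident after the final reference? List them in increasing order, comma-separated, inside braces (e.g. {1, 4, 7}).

20 -> fault, frames [20]
95 -> fault, frames [20, 95]
20 -> hit
33 -> fault, frames [20, 95, 33]
85 -> fault, evict 20, frames [95, 33, 85]
20 -> fault, evict 95, frames [33, 85, 20]
87 -> fault, evict 33, frames [85, 20, 87]
55 -> fault, evict 85, frames [20, 87, 55]
33 -> fault, evict 20, frames [87, 55, 33]
87 -> hit
33 -> hit
95 -> fault, evict 87, frames [55, 33, 95]

{33, 55, 95}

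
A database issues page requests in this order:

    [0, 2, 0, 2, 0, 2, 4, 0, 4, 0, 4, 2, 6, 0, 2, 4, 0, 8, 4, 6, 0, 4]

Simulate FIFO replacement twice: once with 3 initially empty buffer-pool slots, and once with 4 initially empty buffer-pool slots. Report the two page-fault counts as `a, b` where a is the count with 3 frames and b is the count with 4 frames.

11, 6

3 frames: F F . . . . F . . . . . F F F F . F . F F F → 11 faults.
4 frames: F F . . . . F . . . . . F . . . . F . . F . → 6 faults.
6 < 11: adding a frame reduced faults, as is typical.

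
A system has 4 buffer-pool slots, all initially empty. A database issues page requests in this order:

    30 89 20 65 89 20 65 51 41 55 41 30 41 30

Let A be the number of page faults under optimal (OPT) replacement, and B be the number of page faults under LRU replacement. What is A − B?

-1

Under OPT: F F F F . . . F F F . . . . → 7 faults.
Under LRU: F F F F . . . F F F . F . . → 8 faults.
A − B = 7 − 8 = -1.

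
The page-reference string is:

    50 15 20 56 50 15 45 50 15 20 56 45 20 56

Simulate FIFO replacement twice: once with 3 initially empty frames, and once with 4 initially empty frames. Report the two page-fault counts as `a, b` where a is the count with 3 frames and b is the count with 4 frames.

3 frames: F F F F F F F . . F F . . . → 9 faults.
4 frames: F F F F . . F F F F F F . . → 10 faults.
10 > 9: adding a frame increased faults — Belady's anomaly.

9, 10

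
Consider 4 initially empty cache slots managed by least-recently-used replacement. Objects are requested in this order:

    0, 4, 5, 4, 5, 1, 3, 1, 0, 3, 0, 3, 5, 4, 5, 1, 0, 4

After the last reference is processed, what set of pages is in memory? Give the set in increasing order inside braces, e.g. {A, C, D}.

0 -> fault, frames {0}
4 -> fault, frames {0,4}
5 -> fault, frames {0,4,5}
4 -> hit
5 -> hit
1 -> fault, frames {0,4,5,1}
3 -> fault, evict 0, frames {4,5,1,3}
1 -> hit
0 -> fault, evict 4, frames {5,3,1,0}
3 -> hit
0 -> hit
3 -> hit
5 -> hit
4 -> fault, evict 1, frames {0,3,5,4}
5 -> hit
1 -> fault, evict 0, frames {3,4,5,1}
0 -> fault, evict 3, frames {4,5,1,0}
4 -> hit

{0, 1, 4, 5}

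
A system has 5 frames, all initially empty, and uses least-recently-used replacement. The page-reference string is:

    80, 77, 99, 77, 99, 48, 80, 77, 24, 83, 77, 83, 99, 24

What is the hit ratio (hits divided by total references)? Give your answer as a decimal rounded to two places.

0.50

80: fault, frames (80)
77: fault, frames (80 77)
99: fault, frames (80 77 99)
77: hit
99: hit
48: fault, frames (80 77 99 48)
80: hit
77: hit
24: fault, frames (99 48 80 77 24)
83: fault, evict 99, frames (48 80 77 24 83)
77: hit
83: hit
99: fault, evict 48, frames (80 24 77 83 99)
24: hit
Hits: 7 of 14 references → 7/14 = 0.5000.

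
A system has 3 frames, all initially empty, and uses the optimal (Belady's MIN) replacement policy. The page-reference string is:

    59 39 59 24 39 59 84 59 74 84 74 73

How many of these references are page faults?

59 → miss, frames {59}
39 → miss, frames {59,39}
59 → hit
24 → miss, frames {59,39,24}
39 → hit
59 → hit
84 → miss, evict 24, frames {59,39,84}
59 → hit
74 → miss, evict 39, frames {59,84,74}
84 → hit
74 → hit
73 → miss, evict 74, frames {59,84,73}
Page faults: 6.

6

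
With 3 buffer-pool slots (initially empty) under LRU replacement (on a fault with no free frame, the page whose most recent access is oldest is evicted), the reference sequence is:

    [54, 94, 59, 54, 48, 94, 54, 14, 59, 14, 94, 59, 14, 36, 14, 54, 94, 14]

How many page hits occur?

54 -> fault, frames {54}
94 -> fault, frames {54,94}
59 -> fault, frames {54,94,59}
54 -> hit
48 -> fault, evict 94, frames {59,54,48}
94 -> fault, evict 59, frames {54,48,94}
54 -> hit
14 -> fault, evict 48, frames {94,54,14}
59 -> fault, evict 94, frames {54,14,59}
14 -> hit
94 -> fault, evict 54, frames {59,14,94}
59 -> hit
14 -> hit
36 -> fault, evict 94, frames {59,14,36}
14 -> hit
54 -> fault, evict 59, frames {36,14,54}
94 -> fault, evict 36, frames {14,54,94}
14 -> hit
Hits: 7.

7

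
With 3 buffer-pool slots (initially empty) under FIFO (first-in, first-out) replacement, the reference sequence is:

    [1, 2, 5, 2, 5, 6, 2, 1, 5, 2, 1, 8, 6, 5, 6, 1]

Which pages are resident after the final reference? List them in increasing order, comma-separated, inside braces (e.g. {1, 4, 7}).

1: fault, frames {1}
2: fault, frames {1,2}
5: fault, frames {1,2,5}
2: hit
5: hit
6: fault, evict 1, frames {2,5,6}
2: hit
1: fault, evict 2, frames {5,6,1}
5: hit
2: fault, evict 5, frames {6,1,2}
1: hit
8: fault, evict 6, frames {1,2,8}
6: fault, evict 1, frames {2,8,6}
5: fault, evict 2, frames {8,6,5}
6: hit
1: fault, evict 8, frames {6,5,1}

{1, 5, 6}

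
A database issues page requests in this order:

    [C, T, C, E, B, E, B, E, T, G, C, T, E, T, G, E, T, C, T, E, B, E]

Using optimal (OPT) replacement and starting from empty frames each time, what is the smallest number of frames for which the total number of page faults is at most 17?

f=1: 22 faults
f=2: 13 faults
f=3: 9 faults
f=4: 6 faults
f=5: 5 faults
Smallest f with faults ≤ 17 is 2.

2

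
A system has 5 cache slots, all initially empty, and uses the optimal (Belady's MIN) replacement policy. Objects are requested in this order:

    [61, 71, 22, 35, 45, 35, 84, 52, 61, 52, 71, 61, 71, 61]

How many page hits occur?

7

61: fault, frames (61)
71: fault, frames (61 71)
22: fault, frames (61 71 22)
35: fault, frames (61 71 22 35)
45: fault, frames (61 71 22 35 45)
35: hit
84: fault, evict 45, frames (61 71 22 35 84)
52: fault, evict 84, frames (61 71 22 35 52)
61: hit
52: hit
71: hit
61: hit
71: hit
61: hit
Hits: 7.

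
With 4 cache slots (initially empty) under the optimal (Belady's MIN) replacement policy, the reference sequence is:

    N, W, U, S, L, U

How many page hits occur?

N -> miss, frames [N]
W -> miss, frames [N, W]
U -> miss, frames [N, W, U]
S -> miss, frames [N, W, U, S]
L -> miss, evict S, frames [N, W, U, L]
U -> hit
Hits: 1.

1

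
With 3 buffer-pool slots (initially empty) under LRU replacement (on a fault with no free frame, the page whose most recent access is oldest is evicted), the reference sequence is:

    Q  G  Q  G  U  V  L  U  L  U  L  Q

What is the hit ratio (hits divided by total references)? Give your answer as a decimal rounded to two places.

Q: fault, frames {Q}
G: fault, frames {Q,G}
Q: hit
G: hit
U: fault, frames {Q,G,U}
V: fault, evict Q, frames {G,U,V}
L: fault, evict G, frames {U,V,L}
U: hit
L: hit
U: hit
L: hit
Q: fault, evict V, frames {U,L,Q}
Hits: 6 of 12 references → 6/12 = 0.5000.

0.50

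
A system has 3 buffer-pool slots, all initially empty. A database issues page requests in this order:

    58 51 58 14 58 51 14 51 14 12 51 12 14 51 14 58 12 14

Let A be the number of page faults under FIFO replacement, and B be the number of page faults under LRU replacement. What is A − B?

-1

Under FIFO: F F . F . . . . . F . . . . . F . . → 5 faults.
Under LRU: F F . F . . . . . F . . . . . F F . → 6 faults.
A − B = 5 − 6 = -1.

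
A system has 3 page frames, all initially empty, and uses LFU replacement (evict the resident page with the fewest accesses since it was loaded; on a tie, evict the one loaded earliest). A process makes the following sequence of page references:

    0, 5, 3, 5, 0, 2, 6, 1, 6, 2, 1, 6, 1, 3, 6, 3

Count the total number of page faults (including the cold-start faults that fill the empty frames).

14

0 -> miss, frames (0)
5 -> miss, frames (0 5)
3 -> miss, frames (0 5 3)
5 -> hit
0 -> hit
2 -> miss, evict 3, frames (0 5 2)
6 -> miss, evict 2, frames (0 5 6)
1 -> miss, evict 6, frames (0 5 1)
6 -> miss, evict 1, frames (0 5 6)
2 -> miss, evict 6, frames (0 5 2)
1 -> miss, evict 2, frames (0 5 1)
6 -> miss, evict 1, frames (0 5 6)
1 -> miss, evict 6, frames (0 5 1)
3 -> miss, evict 1, frames (0 5 3)
6 -> miss, evict 3, frames (0 5 6)
3 -> miss, evict 6, frames (0 5 3)
Page faults: 14.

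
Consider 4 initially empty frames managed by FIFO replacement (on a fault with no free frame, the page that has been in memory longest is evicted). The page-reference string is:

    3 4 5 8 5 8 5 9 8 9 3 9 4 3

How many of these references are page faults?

7

3 → miss, frames (3)
4 → miss, frames (3 4)
5 → miss, frames (3 4 5)
8 → miss, frames (3 4 5 8)
5 → hit
8 → hit
5 → hit
9 → miss, evict 3, frames (4 5 8 9)
8 → hit
9 → hit
3 → miss, evict 4, frames (5 8 9 3)
9 → hit
4 → miss, evict 5, frames (8 9 3 4)
3 → hit
Page faults: 7.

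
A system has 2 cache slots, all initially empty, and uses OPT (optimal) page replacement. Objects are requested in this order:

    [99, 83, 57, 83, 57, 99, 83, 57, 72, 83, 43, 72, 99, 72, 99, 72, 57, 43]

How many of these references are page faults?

10

99: miss, frames (99)
83: miss, frames (99 83)
57: miss, evict 99, frames (83 57)
83: hit
57: hit
99: miss, evict 57, frames (83 99)
83: hit
57: miss, evict 99, frames (83 57)
72: miss, evict 57, frames (83 72)
83: hit
43: miss, evict 83, frames (72 43)
72: hit
99: miss, evict 43, frames (72 99)
72: hit
99: hit
72: hit
57: miss, evict 99, frames (72 57)
43: miss, evict 57, frames (72 43)
Page faults: 10.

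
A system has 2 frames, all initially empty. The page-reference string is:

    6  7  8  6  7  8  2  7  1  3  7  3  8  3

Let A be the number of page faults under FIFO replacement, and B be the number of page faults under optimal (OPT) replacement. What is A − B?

Under FIFO: F F F F F F F F F F F . F F → 13 faults.
Under OPT: F F F . F . F . F F . . F . → 8 faults.
A − B = 13 − 8 = 5.

5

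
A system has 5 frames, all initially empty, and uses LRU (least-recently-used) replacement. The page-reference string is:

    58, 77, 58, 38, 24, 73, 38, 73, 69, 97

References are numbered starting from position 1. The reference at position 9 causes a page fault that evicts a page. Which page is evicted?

pos 1: 58: fault, frames [58]
pos 2: 77: fault, frames [58, 77]
pos 3: 58: hit
pos 4: 38: fault, frames [77, 58, 38]
pos 5: 24: fault, frames [77, 58, 38, 24]
pos 6: 73: fault, frames [77, 58, 38, 24, 73]
pos 7: 38: hit
pos 8: 73: hit
pos 9: 69: fault, evict 77, frames [58, 24, 38, 73, 69]
At position 9, page 77 is evicted.

77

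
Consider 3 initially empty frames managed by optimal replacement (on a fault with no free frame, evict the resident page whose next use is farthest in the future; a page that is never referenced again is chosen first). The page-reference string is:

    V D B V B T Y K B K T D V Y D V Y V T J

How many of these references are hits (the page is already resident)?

9

V -> miss, frames {V}
D -> miss, frames {V,D}
B -> miss, frames {V,D,B}
V -> hit
B -> hit
T -> miss, evict V, frames {D,B,T}
Y -> miss, evict D, frames {B,T,Y}
K -> miss, evict Y, frames {B,T,K}
B -> hit
K -> hit
T -> hit
D -> miss, evict K, frames {B,T,D}
V -> miss, evict B, frames {T,D,V}
Y -> miss, evict T, frames {D,V,Y}
D -> hit
V -> hit
Y -> hit
V -> hit
T -> miss, evict Y, frames {D,V,T}
J -> miss, evict T, frames {D,V,J}
Hits: 9.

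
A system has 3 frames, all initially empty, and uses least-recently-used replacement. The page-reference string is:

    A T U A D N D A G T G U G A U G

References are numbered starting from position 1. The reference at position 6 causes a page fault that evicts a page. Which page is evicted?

U

pos 1: A → fault, frames {A}
pos 2: T → fault, frames {A,T}
pos 3: U → fault, frames {A,T,U}
pos 4: A → hit
pos 5: D → fault, evict T, frames {U,A,D}
pos 6: N → fault, evict U, frames {A,D,N}
At position 6, page U is evicted.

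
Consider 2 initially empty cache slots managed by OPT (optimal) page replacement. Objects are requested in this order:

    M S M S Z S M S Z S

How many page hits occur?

M -> fault, frames {M}
S -> fault, frames {M,S}
M -> hit
S -> hit
Z -> fault, evict M, frames {S,Z}
S -> hit
M -> fault, evict Z, frames {S,M}
S -> hit
Z -> fault, evict M, frames {S,Z}
S -> hit
Hits: 5.

5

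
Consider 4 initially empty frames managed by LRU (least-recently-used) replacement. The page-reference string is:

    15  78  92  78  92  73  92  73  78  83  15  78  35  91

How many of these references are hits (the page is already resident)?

15 → miss, frames (15)
78 → miss, frames (15 78)
92 → miss, frames (15 78 92)
78 → hit
92 → hit
73 → miss, frames (15 78 92 73)
92 → hit
73 → hit
78 → hit
83 → miss, evict 15, frames (92 73 78 83)
15 → miss, evict 92, frames (73 78 83 15)
78 → hit
35 → miss, evict 73, frames (83 15 78 35)
91 → miss, evict 83, frames (15 78 35 91)
Hits: 6.

6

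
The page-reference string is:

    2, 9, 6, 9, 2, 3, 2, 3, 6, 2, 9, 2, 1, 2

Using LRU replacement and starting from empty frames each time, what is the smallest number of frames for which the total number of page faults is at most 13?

f=1: 14 faults
f=2: 9 faults
f=3: 7 faults
f=4: 5 faults
f=5: 5 faults
Smallest f with faults ≤ 13 is 2.

2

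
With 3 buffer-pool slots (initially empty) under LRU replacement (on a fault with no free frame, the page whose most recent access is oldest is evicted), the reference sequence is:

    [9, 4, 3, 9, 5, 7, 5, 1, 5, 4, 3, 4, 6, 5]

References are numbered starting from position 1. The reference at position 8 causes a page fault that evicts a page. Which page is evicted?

pos 1: 9 → miss, frames [9]
pos 2: 4 → miss, frames [9, 4]
pos 3: 3 → miss, frames [9, 4, 3]
pos 4: 9 → hit
pos 5: 5 → miss, evict 4, frames [3, 9, 5]
pos 6: 7 → miss, evict 3, frames [9, 5, 7]
pos 7: 5 → hit
pos 8: 1 → miss, evict 9, frames [7, 5, 1]
At position 8, page 9 is evicted.

9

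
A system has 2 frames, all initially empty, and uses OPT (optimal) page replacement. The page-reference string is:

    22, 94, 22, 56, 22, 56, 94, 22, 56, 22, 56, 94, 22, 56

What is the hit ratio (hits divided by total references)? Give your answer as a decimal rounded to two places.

0.50

22: miss, frames {22}
94: miss, frames {22,94}
22: hit
56: miss, evict 94, frames {22,56}
22: hit
56: hit
94: miss, evict 56, frames {22,94}
22: hit
56: miss, evict 94, frames {22,56}
22: hit
56: hit
94: miss, evict 56, frames {22,94}
22: hit
56: miss, evict 94, frames {22,56}
Hits: 7 of 14 references → 7/14 = 0.5000.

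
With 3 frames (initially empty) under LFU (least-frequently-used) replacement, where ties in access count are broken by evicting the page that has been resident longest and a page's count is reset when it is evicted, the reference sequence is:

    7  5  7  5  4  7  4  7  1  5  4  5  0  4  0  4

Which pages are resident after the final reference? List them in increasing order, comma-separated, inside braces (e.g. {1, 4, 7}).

{0, 4, 7}

7 → miss, frames [7]
5 → miss, frames [7, 5]
7 → hit
5 → hit
4 → miss, frames [7, 5, 4]
7 → hit
4 → hit
7 → hit
1 → miss, evict 5, frames [7, 4, 1]
5 → miss, evict 1, frames [7, 4, 5]
4 → hit
5 → hit
0 → miss, evict 5, frames [7, 4, 0]
4 → hit
0 → hit
4 → hit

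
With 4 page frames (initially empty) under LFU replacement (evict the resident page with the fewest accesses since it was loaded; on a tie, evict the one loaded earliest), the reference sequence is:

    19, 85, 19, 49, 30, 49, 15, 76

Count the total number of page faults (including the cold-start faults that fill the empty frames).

6

19 -> fault, frames {19}
85 -> fault, frames {19,85}
19 -> hit
49 -> fault, frames {19,85,49}
30 -> fault, frames {19,85,49,30}
49 -> hit
15 -> fault, evict 85, frames {19,49,30,15}
76 -> fault, evict 30, frames {19,49,15,76}
Page faults: 6.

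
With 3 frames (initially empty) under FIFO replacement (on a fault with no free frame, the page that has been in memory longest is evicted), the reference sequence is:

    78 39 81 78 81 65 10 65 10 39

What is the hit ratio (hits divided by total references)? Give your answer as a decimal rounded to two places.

78 -> fault, frames [78]
39 -> fault, frames [78, 39]
81 -> fault, frames [78, 39, 81]
78 -> hit
81 -> hit
65 -> fault, evict 78, frames [39, 81, 65]
10 -> fault, evict 39, frames [81, 65, 10]
65 -> hit
10 -> hit
39 -> fault, evict 81, frames [65, 10, 39]
Hits: 4 of 10 references → 4/10 = 0.4000.

0.40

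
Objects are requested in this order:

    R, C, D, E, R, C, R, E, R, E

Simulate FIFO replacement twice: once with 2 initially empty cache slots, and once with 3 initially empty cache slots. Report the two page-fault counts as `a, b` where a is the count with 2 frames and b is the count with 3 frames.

2 frames: F F F F F F . F F . → 8 faults.
3 frames: F F F F F F . . . . → 6 faults.
6 < 8: adding a frame reduced faults, as is typical.

8, 6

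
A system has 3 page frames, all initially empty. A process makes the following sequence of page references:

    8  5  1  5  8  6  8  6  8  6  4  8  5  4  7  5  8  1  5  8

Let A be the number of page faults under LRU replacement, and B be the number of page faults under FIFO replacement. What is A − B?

Under LRU: F F F . . F . . . . F . F . F . F F . . → 9 faults.
Under FIFO: F F F . . F F . . . F . F . F . F F F . → 11 faults.
A − B = 9 − 11 = -2.

-2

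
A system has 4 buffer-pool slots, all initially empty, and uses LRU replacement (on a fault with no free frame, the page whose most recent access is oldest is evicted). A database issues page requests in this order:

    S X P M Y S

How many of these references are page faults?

6

S → miss, frames {S}
X → miss, frames {S,X}
P → miss, frames {S,X,P}
M → miss, frames {S,X,P,M}
Y → miss, evict S, frames {X,P,M,Y}
S → miss, evict X, frames {P,M,Y,S}
Page faults: 6.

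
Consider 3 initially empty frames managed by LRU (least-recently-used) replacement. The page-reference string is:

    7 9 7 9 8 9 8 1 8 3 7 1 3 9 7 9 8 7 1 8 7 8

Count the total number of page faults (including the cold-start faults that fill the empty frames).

11

7 → fault, frames (7)
9 → fault, frames (7 9)
7 → hit
9 → hit
8 → fault, frames (7 9 8)
9 → hit
8 → hit
1 → fault, evict 7, frames (9 8 1)
8 → hit
3 → fault, evict 9, frames (1 8 3)
7 → fault, evict 1, frames (8 3 7)
1 → fault, evict 8, frames (3 7 1)
3 → hit
9 → fault, evict 7, frames (1 3 9)
7 → fault, evict 1, frames (3 9 7)
9 → hit
8 → fault, evict 3, frames (7 9 8)
7 → hit
1 → fault, evict 9, frames (8 7 1)
8 → hit
7 → hit
8 → hit
Page faults: 11.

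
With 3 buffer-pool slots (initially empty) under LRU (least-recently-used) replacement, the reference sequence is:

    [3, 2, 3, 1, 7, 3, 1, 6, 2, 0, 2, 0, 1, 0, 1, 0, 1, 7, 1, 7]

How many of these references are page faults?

3 -> miss, frames [3]
2 -> miss, frames [3, 2]
3 -> hit
1 -> miss, frames [2, 3, 1]
7 -> miss, evict 2, frames [3, 1, 7]
3 -> hit
1 -> hit
6 -> miss, evict 7, frames [3, 1, 6]
2 -> miss, evict 3, frames [1, 6, 2]
0 -> miss, evict 1, frames [6, 2, 0]
2 -> hit
0 -> hit
1 -> miss, evict 6, frames [2, 0, 1]
0 -> hit
1 -> hit
0 -> hit
1 -> hit
7 -> miss, evict 2, frames [0, 1, 7]
1 -> hit
7 -> hit
Page faults: 9.

9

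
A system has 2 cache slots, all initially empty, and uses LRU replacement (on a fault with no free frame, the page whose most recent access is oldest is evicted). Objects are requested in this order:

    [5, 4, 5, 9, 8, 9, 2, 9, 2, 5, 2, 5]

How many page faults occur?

6

5: fault, frames {5}
4: fault, frames {5,4}
5: hit
9: fault, evict 4, frames {5,9}
8: fault, evict 5, frames {9,8}
9: hit
2: fault, evict 8, frames {9,2}
9: hit
2: hit
5: fault, evict 9, frames {2,5}
2: hit
5: hit
Page faults: 6.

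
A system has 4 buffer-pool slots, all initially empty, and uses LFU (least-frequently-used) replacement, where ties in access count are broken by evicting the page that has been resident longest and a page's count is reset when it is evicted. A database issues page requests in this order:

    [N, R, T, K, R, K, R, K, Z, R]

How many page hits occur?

N: fault, frames {N}
R: fault, frames {N,R}
T: fault, frames {N,R,T}
K: fault, frames {N,R,T,K}
R: hit
K: hit
R: hit
K: hit
Z: fault, evict N, frames {R,T,K,Z}
R: hit
Hits: 5.

5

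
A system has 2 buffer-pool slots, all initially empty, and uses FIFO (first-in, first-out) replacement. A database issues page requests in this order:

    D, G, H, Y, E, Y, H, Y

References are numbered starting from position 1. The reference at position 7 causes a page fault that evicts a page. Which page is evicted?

pos 1: D -> miss, frames [D]
pos 2: G -> miss, frames [D, G]
pos 3: H -> miss, evict D, frames [G, H]
pos 4: Y -> miss, evict G, frames [H, Y]
pos 5: E -> miss, evict H, frames [Y, E]
pos 6: Y -> hit
pos 7: H -> miss, evict Y, frames [E, H]
At position 7, page Y is evicted.

Y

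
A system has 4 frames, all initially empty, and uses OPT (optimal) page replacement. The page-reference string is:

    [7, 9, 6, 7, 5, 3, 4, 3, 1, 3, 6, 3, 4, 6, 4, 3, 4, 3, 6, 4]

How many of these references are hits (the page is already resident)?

13

7 → miss, frames {7}
9 → miss, frames {7,9}
6 → miss, frames {7,9,6}
7 → hit
5 → miss, frames {7,9,6,5}
3 → miss, evict 5, frames {7,9,6,3}
4 → miss, evict 9, frames {7,6,3,4}
3 → hit
1 → miss, evict 7, frames {6,3,4,1}
3 → hit
6 → hit
3 → hit
4 → hit
6 → hit
4 → hit
3 → hit
4 → hit
3 → hit
6 → hit
4 → hit
Hits: 13.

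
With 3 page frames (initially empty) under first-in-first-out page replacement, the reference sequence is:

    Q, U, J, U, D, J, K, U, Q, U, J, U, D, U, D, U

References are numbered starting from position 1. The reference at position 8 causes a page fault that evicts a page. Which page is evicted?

J

pos 1: Q -> fault, frames [Q]
pos 2: U -> fault, frames [Q, U]
pos 3: J -> fault, frames [Q, U, J]
pos 4: U -> hit
pos 5: D -> fault, evict Q, frames [U, J, D]
pos 6: J -> hit
pos 7: K -> fault, evict U, frames [J, D, K]
pos 8: U -> fault, evict J, frames [D, K, U]
At position 8, page J is evicted.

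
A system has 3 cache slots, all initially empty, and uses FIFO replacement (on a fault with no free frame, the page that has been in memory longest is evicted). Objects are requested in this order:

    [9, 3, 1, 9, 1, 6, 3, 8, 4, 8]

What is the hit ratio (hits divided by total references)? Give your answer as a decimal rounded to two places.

0.40

9 -> fault, frames [9]
3 -> fault, frames [9, 3]
1 -> fault, frames [9, 3, 1]
9 -> hit
1 -> hit
6 -> fault, evict 9, frames [3, 1, 6]
3 -> hit
8 -> fault, evict 3, frames [1, 6, 8]
4 -> fault, evict 1, frames [6, 8, 4]
8 -> hit
Hits: 4 of 10 references → 4/10 = 0.4000.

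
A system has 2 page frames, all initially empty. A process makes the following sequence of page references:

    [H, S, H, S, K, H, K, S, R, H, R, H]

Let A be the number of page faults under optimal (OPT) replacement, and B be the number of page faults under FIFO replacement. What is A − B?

Under OPT: F F . . F . . F F . . . → 5 faults.
Under FIFO: F F . . F F . F F F . . → 7 faults.
A − B = 5 − 7 = -2.

-2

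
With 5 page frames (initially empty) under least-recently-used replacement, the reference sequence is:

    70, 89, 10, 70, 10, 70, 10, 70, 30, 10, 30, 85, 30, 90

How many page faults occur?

70 -> fault, frames (70)
89 -> fault, frames (70 89)
10 -> fault, frames (70 89 10)
70 -> hit
10 -> hit
70 -> hit
10 -> hit
70 -> hit
30 -> fault, frames (89 10 70 30)
10 -> hit
30 -> hit
85 -> fault, frames (89 70 10 30 85)
30 -> hit
90 -> fault, evict 89, frames (70 10 85 30 90)
Page faults: 6.

6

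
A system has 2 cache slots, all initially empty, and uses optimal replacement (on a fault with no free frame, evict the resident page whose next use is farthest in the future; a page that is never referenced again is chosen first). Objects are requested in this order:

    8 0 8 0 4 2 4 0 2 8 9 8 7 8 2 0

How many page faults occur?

8: fault, frames {8}
0: fault, frames {8,0}
8: hit
0: hit
4: fault, evict 8, frames {0,4}
2: fault, evict 0, frames {4,2}
4: hit
0: fault, evict 4, frames {2,0}
2: hit
8: fault, evict 0, frames {2,8}
9: fault, evict 2, frames {8,9}
8: hit
7: fault, evict 9, frames {8,7}
8: hit
2: fault, evict 7, frames {8,2}
0: fault, evict 2, frames {8,0}
Page faults: 10.

10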